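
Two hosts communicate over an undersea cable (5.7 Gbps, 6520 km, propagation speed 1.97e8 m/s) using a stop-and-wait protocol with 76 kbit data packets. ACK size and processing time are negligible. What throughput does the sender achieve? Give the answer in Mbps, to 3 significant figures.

t_tx = L/R = 76000/5700000000 = 1.33333e-05 s.
t_prop = 6520000/197000000 = 0.0330964 s; RTT = 0.0661929 s.
Cycle = t_tx + RTT = 0.0662062 s.
Throughput = L / cycle = 76000 / 0.0662062 = 1.15 Mbps.

1.15 Mbps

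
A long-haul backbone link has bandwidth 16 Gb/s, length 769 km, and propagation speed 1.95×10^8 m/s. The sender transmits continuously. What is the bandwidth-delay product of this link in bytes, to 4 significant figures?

Propagation delay = 769000 / 195000000 = 0.00394359 s.
BDP = R × t_prop = 16000000000 × 0.00394359 = 63097400 bits.
In bytes: 63097400/8 = 7887000 bytes.

7887000 bytes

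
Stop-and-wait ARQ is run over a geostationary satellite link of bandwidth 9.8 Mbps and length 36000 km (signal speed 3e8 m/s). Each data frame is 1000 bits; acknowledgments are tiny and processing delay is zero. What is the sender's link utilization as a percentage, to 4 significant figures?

t_tx = L/R = 1000/9800000 = 0.000102041 s.
t_prop = 36000000/300000000 = 0.12 s; RTT = 0.24 s.
Cycle = t_tx + RTT = 0.240102 s.
Utilization = t_tx / cycle = 0.000102041/0.240102 = 0.04250 %.

0.04250 %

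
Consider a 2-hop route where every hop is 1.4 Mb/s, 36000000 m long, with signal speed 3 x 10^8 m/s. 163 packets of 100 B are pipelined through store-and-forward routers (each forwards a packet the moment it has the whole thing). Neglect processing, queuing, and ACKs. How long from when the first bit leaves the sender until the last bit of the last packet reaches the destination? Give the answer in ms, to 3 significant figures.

Per-hop transmission t_tx = L/R = 800/1400000 = 0.571429 ms.
Per-hop propagation t_prop = 36000000/300000000 = 120 ms.
Pipeline fill: first packet needs 2·t_tx to clear all hops; remaining 162 packets each add one t_tx.
Total = (2+163-1)·t_tx + 2·t_prop = 164·0.571429 + 2·120 = 334 ms.

334 ms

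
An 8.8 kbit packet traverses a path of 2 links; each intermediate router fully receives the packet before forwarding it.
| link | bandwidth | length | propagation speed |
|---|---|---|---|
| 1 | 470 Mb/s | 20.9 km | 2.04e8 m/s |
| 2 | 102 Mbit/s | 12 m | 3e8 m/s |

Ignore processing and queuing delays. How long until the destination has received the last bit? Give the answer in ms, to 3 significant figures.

L = 8800 bits.
Transmission delays (L/R per hop): 0.0187234, 0.0862745 ms; sum = 0.104998 ms.
Propagation delays (d/s per hop): 0.102451, 4e-05 ms; sum = 0.102491 ms.
End-to-end = 0.207 ms.

0.207 ms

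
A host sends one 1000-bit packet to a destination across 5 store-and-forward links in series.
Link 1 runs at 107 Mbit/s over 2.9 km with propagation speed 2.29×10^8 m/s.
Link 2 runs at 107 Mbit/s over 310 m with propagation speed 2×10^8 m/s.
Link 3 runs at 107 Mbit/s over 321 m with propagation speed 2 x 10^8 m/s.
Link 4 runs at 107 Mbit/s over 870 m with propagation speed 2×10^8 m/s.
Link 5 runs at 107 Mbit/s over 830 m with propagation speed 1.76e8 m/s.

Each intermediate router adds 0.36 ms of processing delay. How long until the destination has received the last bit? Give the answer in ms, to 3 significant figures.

Transmission delay per hop = L/R = 1000/107000000 = 0.00934579 ms; 5 hops → 0.046729 ms.
Propagation delays (d/s per hop): 0.0126638, 0.00155, 0.001605, 0.00435, 0.00471591 ms; sum = 0.0248847 ms.
Processing at 4 router(s): 4 × 0.36 ms = 1.44 ms.
End-to-end = 1.51 ms.

1.51 ms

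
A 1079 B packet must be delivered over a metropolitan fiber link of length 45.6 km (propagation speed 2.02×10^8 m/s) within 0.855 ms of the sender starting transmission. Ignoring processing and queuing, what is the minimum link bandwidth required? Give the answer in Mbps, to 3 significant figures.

L = 8632 bits.
Propagation delay = 45600 / 202000000 = 0.225743 ms.
Transmission budget = 0.855 − 0.225743 = 0.629257 ms.
R ≥ L / t_tx = 8632 bits / 0.000629257 s = 13.7 Mbps.

13.7 Mbps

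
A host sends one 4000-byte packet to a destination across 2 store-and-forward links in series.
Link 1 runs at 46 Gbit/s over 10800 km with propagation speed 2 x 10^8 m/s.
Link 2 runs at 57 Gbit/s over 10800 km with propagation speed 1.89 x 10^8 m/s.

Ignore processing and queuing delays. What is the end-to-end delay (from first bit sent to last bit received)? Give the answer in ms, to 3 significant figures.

111 ms

L = 4000 × 8 = 32000 bits.
Transmission delays (L/R per hop): 0.000695652, 0.000561404 ms; sum = 0.00125706 ms.
Propagation delays (d/s per hop): 54, 57.1429 ms; sum = 111.143 ms.
End-to-end = 111 ms.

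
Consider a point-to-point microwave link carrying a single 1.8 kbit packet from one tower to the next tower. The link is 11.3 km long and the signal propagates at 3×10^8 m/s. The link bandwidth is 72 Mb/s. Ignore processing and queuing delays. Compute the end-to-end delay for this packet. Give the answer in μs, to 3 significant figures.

62.7 μs

L = 1800 bits.
Transmission delay = L/R = 1800 / 72000000 = 25 μs.
Propagation delay = d/s = 11300 m / 300000000 m/s = 37.6667 μs.
Total = 62.7 μs.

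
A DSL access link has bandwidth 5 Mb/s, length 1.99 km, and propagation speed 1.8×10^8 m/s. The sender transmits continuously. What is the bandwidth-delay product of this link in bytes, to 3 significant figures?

Propagation delay = 1990 / 180000000 = 1.10556e-05 s.
BDP = R × t_prop = 5000000 × 1.10556e-05 = 55.2778 bits.
In bytes: 55.2778/8 = 6.91 bytes.

6.91 bytes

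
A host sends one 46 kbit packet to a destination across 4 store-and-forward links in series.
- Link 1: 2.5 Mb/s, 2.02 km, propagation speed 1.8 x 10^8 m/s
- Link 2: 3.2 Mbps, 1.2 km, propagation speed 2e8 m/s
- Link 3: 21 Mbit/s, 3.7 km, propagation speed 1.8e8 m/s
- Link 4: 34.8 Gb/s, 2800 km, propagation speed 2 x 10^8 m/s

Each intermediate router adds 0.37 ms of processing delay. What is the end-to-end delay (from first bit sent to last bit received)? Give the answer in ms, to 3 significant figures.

50.1 ms

L = 46000 bits.
Transmission delays (L/R per hop): 18.4, 14.375, 2.19048, 0.00132184 ms; sum = 34.9668 ms.
Propagation delays (d/s per hop): 0.0112222, 0.006, 0.0205556, 14 ms; sum = 14.0378 ms.
Processing at 3 router(s): 3 × 0.37 ms = 1.11 ms.
End-to-end = 50.1 ms.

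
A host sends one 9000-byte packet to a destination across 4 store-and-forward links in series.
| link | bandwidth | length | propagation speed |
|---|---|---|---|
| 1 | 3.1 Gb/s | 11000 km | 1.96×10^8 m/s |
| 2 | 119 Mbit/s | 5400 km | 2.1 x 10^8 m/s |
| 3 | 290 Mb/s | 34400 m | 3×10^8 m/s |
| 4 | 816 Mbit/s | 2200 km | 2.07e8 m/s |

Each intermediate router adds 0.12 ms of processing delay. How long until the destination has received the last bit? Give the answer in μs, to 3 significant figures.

93900 μs

L = 9000 × 8 = 72000 bits.
Transmission delays (L/R per hop): 23.2258, 605.042, 248.276, 88.2353 μs; sum = 964.779 μs.
Propagation delays (d/s per hop): 56122.4, 25714.3, 114.667, 10628 μs; sum = 92579.4 μs.
Processing at 3 router(s): 3 × 0.12 ms = 360 μs.
End-to-end = 93900 μs.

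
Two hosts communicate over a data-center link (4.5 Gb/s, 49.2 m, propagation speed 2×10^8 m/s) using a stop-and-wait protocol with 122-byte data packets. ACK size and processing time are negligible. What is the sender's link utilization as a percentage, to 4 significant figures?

t_tx = L/R = 976/4500000000 = 2.16889e-07 s.
t_prop = 49.2/200000000 = 2.46e-07 s; RTT = 4.92e-07 s.
Cycle = t_tx + RTT = 7.08889e-07 s.
Utilization = t_tx / cycle = 2.16889e-07/7.08889e-07 = 30.60 %.

30.60 %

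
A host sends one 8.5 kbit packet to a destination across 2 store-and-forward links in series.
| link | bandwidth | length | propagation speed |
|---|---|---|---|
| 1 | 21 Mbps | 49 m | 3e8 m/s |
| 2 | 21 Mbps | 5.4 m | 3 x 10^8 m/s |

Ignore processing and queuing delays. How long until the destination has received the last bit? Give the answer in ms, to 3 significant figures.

L = 8500 bits.
Transmission delay per hop = L/R = 8500/21000000 = 0.404762 ms; 2 hops → 0.809524 ms.
Propagation delays (d/s per hop): 0.000163333, 1.8e-05 ms; sum = 0.000181333 ms.
End-to-end = 0.810 ms.

0.810 ms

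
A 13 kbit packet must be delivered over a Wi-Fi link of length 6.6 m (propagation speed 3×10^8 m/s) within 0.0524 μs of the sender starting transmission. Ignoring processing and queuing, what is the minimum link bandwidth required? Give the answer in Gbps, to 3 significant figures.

Propagation delay = 6.6 / 300000000 = 0.022 μs.
Transmission budget = 0.0524 − 0.022 = 0.0304 μs.
R ≥ L / t_tx = 13000 bits / 3.04e-08 s = 428 Gbps.

428 Gbps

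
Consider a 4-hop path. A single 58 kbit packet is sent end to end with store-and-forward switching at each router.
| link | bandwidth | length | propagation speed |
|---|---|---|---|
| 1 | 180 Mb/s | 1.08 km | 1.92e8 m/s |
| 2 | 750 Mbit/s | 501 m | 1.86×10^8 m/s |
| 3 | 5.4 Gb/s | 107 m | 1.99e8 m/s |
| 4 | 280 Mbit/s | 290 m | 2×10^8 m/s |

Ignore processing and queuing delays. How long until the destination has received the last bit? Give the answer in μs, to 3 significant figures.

L = 58000 bits.
Transmission delays (L/R per hop): 322.222, 77.3333, 10.7407, 207.143 μs; sum = 617.439 μs.
Propagation delays (d/s per hop): 5.625, 2.69355, 0.537688, 1.45 μs; sum = 10.3062 μs.
End-to-end = 628 μs.

628 μs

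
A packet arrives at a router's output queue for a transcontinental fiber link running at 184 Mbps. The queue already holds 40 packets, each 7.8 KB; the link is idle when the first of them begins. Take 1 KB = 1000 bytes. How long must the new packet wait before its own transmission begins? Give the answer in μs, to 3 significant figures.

Each queued packet: L/R = 62400/184000000 = 339.13 μs.
40 queued → 13565.2 μs.
Queuing delay = 13600 μs.

13600 μs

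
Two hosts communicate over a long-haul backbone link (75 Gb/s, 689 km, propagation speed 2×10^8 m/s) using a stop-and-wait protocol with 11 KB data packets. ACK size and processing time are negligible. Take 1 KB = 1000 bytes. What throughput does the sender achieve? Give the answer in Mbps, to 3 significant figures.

12.8 Mbps

t_tx = L/R = 88000/75000000000 = 1.17333e-06 s.
t_prop = 689000/200000000 = 0.003445 s; RTT = 0.00689 s.
Cycle = t_tx + RTT = 0.00689117 s.
Throughput = L / cycle = 88000 / 0.00689117 = 12.8 Mbps.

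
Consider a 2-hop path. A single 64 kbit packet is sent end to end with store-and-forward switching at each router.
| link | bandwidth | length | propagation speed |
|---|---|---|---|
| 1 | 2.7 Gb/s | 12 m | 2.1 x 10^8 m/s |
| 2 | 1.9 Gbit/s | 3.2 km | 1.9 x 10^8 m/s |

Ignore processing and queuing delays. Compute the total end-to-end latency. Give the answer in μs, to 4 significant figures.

74.29 μs

L = 64000 bits.
Transmission delays (L/R per hop): 23.7037, 33.6842 μs; sum = 57.3879 μs.
Propagation delays (d/s per hop): 0.0571429, 16.8421 μs; sum = 16.8992 μs.
End-to-end = 74.29 μs.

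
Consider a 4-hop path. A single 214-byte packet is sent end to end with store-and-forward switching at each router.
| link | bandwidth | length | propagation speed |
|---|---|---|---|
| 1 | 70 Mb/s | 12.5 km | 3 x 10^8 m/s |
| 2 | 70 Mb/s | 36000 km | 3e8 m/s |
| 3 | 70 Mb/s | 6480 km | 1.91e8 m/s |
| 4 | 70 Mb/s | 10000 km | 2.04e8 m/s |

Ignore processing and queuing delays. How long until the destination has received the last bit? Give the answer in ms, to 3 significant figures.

L = 214 × 8 = 1712 bits.
Transmission delay per hop = L/R = 1712/70000000 = 0.0244571 ms; 4 hops → 0.0978286 ms.
Propagation delays (d/s per hop): 0.0416667, 120, 33.9267, 49.0196 ms; sum = 202.988 ms.
End-to-end = 203 ms.

203 ms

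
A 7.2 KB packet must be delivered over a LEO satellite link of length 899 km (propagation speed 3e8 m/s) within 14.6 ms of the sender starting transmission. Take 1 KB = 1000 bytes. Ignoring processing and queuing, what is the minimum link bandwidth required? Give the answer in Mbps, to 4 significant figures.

4.964 Mbps

L = 57600 bits.
Propagation delay = 899000 / 300000000 = 2.99667 ms.
Transmission budget = 14.6 − 2.99667 = 11.6033 ms.
R ≥ L / t_tx = 57600 bits / 0.0116033 s = 4.964 Mbps.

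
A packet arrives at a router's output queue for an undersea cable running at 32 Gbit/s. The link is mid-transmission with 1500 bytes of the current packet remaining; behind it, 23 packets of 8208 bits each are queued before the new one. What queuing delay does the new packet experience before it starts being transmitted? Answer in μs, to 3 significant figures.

Each queued packet: L/R = 8208/32000000000 = 0.2565 μs.
23 queued → 5.8995 μs.
Plus remaining 12000 bits of current packet: 0.375 μs.
Queuing delay = 6.27 μs.

6.27 μs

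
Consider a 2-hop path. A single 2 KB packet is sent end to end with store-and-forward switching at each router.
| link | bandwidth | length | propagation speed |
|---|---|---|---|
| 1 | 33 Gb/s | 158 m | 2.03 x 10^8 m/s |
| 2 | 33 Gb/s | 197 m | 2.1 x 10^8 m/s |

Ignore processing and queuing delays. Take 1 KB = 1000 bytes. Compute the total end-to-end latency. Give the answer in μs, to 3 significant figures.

2.69 μs

L = 16000 bits.
Transmission delay per hop = L/R = 16000/33000000000 = 0.484848 μs; 2 hops → 0.969697 μs.
Propagation delays (d/s per hop): 0.778325, 0.938095 μs; sum = 1.71642 μs.
End-to-end = 2.69 μs.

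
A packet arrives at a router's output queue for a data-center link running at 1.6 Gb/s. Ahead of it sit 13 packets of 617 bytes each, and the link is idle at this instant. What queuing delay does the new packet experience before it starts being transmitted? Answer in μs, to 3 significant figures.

Each queued packet: L/R = 4936/1600000000 = 3.085 μs.
13 queued → 40.105 μs.
Queuing delay = 40.1 μs.

40.1 μs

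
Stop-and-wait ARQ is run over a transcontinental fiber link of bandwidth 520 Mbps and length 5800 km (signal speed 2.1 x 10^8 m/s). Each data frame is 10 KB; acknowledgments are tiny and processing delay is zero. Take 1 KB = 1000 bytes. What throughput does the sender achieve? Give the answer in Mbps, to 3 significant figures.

1.44 Mbps

t_tx = L/R = 80000/520000000 = 0.000153846 s.
t_prop = 5800000/210000000 = 0.027619 s; RTT = 0.0552381 s.
Cycle = t_tx + RTT = 0.0553919 s.
Throughput = L / cycle = 80000 / 0.0553919 = 1.44 Mbps.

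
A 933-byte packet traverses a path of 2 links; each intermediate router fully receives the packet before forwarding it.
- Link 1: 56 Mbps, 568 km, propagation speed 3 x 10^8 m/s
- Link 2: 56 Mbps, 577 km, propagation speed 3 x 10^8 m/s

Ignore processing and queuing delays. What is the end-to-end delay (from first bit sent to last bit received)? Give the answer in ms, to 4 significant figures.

4.083 ms

L = 933 × 8 = 7464 bits.
Transmission delay per hop = L/R = 7464/56000000 = 0.133286 ms; 2 hops → 0.266571 ms.
Propagation delays (d/s per hop): 1.89333, 1.92333 ms; sum = 3.81667 ms.
End-to-end = 4.083 ms.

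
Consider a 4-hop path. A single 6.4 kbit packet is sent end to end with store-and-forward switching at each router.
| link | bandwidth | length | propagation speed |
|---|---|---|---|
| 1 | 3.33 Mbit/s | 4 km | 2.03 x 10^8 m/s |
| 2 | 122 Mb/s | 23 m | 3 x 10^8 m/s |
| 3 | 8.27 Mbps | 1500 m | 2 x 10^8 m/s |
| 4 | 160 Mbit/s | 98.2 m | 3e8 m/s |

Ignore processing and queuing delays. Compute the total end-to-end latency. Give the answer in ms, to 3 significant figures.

L = 6400 bits.
Transmission delays (L/R per hop): 1.92192, 0.052459, 0.773881, 0.04 ms; sum = 2.78826 ms.
Propagation delays (d/s per hop): 0.0197044, 7.66667e-05, 0.0075, 0.000327333 ms; sum = 0.0276084 ms.
End-to-end = 2.82 ms.

2.82 ms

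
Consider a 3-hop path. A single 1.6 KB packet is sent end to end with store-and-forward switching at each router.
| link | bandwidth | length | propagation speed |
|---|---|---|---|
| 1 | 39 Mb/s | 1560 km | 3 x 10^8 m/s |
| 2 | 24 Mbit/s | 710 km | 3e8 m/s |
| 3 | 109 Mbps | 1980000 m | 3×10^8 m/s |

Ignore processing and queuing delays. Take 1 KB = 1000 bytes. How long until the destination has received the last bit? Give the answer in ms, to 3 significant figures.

15.1 ms

L = 12800 bits.
Transmission delays (L/R per hop): 0.328205, 0.533333, 0.117431 ms; sum = 0.97897 ms.
Propagation delays (d/s per hop): 5.2, 2.36667, 6.6 ms; sum = 14.1667 ms.
End-to-end = 15.1 ms.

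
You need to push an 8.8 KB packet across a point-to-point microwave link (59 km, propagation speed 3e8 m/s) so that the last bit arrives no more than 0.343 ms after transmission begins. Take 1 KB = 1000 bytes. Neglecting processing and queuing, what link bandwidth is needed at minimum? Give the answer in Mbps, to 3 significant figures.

481 Mbps

L = 70400 bits.
Propagation delay = 59000 / 300000000 = 0.196667 ms.
Transmission budget = 0.343 − 0.196667 = 0.146333 ms.
R ≥ L / t_tx = 70400 bits / 0.000146333 s = 481 Mbps.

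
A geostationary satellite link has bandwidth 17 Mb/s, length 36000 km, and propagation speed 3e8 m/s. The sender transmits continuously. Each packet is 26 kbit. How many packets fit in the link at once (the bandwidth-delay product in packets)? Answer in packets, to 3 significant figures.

Propagation delay = 36000000 / 300000000 = 0.12 s.
BDP = R × t_prop = 17000000 × 0.12 = 2040000 bits.
In packets of 26000 bits: 78.5 packets.

78.5 packets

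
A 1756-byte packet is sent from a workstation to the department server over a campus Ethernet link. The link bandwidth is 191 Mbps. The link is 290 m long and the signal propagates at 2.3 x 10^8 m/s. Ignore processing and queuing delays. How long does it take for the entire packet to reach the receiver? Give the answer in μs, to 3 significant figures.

L = 1756 × 8 = 14048 bits.
Transmission delay = L/R = 14048 / 191000000 = 73.5497 μs.
Propagation delay = d/s = 290 m / 2.3e+08 m/s = 1.26087 μs.
Total = 74.8 μs.

74.8 μs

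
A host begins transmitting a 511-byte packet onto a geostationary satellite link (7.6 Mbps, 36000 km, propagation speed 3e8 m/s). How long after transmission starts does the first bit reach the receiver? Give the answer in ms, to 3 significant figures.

First bit experiences only propagation delay: d/s = 36000000/300000000 = 120 ms.

120 ms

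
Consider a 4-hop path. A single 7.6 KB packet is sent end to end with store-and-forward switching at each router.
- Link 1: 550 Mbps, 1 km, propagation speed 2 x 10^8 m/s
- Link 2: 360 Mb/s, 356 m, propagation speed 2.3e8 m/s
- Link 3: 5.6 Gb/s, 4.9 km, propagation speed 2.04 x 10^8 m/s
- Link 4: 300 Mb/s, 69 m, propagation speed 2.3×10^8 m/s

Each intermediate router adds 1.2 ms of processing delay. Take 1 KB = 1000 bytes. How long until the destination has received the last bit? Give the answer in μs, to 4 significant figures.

4124 μs

L = 60800 bits.
Transmission delays (L/R per hop): 110.545, 168.889, 10.8571, 202.667 μs; sum = 492.958 μs.
Propagation delays (d/s per hop): 5, 1.54783, 24.0196, 0.3 μs; sum = 30.8674 μs.
Processing at 3 router(s): 3 × 1.2 ms = 3600 μs.
End-to-end = 4124 μs.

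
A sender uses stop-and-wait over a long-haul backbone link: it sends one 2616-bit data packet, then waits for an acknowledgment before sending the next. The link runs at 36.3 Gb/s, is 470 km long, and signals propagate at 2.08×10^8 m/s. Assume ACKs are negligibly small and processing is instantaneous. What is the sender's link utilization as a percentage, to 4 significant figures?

t_tx = L/R = 2616/36300000000 = 7.20661e-08 s.
t_prop = 470000/208000000 = 0.00225962 s; RTT = 0.00451923 s.
Cycle = t_tx + RTT = 0.0045193 s.
Utilization = t_tx / cycle = 7.20661e-08/0.0045193 = 0.001595 %.

0.001595 %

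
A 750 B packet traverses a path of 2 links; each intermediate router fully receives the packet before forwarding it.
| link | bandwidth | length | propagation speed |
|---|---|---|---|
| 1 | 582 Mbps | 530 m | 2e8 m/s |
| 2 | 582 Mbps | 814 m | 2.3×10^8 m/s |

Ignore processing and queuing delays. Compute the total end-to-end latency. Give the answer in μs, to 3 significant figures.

L = 750 × 8 = 6000 bits.
Transmission delay per hop = L/R = 6000/582000000 = 10.3093 μs; 2 hops → 20.6186 μs.
Propagation delays (d/s per hop): 2.65, 3.53913 μs; sum = 6.18913 μs.
End-to-end = 26.8 μs.

26.8 μs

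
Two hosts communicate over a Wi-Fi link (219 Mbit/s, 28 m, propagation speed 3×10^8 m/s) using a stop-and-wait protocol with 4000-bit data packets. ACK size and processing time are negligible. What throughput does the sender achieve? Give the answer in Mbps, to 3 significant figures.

t_tx = L/R = 4000/219000000 = 1.82648e-05 s.
t_prop = 28/300000000 = 9.33333e-08 s; RTT = 1.86667e-07 s.
Cycle = t_tx + RTT = 1.84515e-05 s.
Throughput = L / cycle = 4000 / 1.84515e-05 = 217 Mbps.

217 Mbps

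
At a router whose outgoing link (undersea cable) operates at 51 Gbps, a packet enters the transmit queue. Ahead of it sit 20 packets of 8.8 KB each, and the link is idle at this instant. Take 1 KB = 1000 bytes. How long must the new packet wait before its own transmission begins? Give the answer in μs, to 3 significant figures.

Each queued packet: L/R = 70400/51000000000 = 1.38039 μs.
20 queued → 27.6078 μs.
Queuing delay = 27.6 μs.

27.6 μs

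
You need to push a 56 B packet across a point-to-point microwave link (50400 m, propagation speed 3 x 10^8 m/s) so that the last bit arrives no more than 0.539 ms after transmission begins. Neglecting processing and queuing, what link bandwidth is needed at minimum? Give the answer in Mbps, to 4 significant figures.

L = 448 bits.
Propagation delay = 50400 / 300000000 = 0.168 ms.
Transmission budget = 0.539 − 0.168 = 0.371 ms.
R ≥ L / t_tx = 448 bits / 0.000371 s = 1.208 Mbps.

1.208 Mbps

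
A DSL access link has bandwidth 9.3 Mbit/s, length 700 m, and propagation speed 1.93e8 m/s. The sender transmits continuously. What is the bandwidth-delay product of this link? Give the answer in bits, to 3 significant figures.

Propagation delay = 700 / 193000000 = 3.62694e-06 s.
BDP = R × t_prop = 9300000 × 3.62694e-06 = 33.7306 bits.

33.7 bits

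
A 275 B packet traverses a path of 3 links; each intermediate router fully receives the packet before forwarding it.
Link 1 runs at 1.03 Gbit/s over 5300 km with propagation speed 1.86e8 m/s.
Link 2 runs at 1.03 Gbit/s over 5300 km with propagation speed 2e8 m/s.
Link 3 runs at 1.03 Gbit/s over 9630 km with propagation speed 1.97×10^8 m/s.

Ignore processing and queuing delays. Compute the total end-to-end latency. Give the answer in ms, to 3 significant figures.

104 ms

L = 275 × 8 = 2200 bits.
Transmission delay per hop = L/R = 2200/1030000000 = 0.00213592 ms; 3 hops → 0.00640777 ms.
Propagation delays (d/s per hop): 28.4946, 26.5, 48.8832 ms; sum = 103.878 ms.
End-to-end = 104 ms.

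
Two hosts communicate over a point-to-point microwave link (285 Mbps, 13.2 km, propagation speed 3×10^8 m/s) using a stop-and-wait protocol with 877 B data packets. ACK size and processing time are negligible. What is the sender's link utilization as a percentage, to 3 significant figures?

21.9 %

t_tx = L/R = 7016/285000000 = 2.46175e-05 s.
t_prop = 13200/300000000 = 4.4e-05 s; RTT = 8.8e-05 s.
Cycle = t_tx + RTT = 0.000112618 s.
Utilization = t_tx / cycle = 2.46175e-05/0.000112618 = 21.9 %.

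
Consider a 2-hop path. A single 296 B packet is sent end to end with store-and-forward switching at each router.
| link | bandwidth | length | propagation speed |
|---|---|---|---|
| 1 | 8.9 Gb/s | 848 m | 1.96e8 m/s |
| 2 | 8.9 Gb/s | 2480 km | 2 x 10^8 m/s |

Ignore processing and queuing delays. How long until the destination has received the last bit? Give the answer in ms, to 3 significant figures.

12.4 ms

L = 296 × 8 = 2368 bits.
Transmission delay per hop = L/R = 2368/8900000000 = 0.000266067 ms; 2 hops → 0.000532135 ms.
Propagation delays (d/s per hop): 0.00432653, 12.4 ms; sum = 12.4043 ms.
End-to-end = 12.4 ms.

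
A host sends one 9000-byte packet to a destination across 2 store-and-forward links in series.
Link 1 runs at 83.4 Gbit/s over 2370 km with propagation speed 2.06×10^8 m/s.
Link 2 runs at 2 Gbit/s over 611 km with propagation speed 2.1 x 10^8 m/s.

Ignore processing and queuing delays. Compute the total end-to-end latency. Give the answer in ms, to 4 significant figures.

14.45 ms

L = 9000 × 8 = 72000 bits.
Transmission delays (L/R per hop): 0.000863309, 0.036 ms; sum = 0.0368633 ms.
Propagation delays (d/s per hop): 11.5049, 2.90952 ms; sum = 14.4144 ms.
End-to-end = 14.45 ms.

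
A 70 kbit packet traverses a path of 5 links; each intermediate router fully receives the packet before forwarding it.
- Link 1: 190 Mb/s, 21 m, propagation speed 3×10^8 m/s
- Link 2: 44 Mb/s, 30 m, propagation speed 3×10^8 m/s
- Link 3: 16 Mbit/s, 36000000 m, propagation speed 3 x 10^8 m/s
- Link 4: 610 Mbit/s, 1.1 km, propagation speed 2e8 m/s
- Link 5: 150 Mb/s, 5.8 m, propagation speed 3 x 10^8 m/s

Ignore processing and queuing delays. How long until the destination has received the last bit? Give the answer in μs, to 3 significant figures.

L = 70000 bits.
Transmission delays (L/R per hop): 368.421, 1590.91, 4375, 114.754, 466.667 μs; sum = 6915.75 μs.
Propagation delays (d/s per hop): 0.07, 0.1, 120000, 5.5, 0.0193333 μs; sum = 120006 μs.
End-to-end = 127000 μs.

127000 μs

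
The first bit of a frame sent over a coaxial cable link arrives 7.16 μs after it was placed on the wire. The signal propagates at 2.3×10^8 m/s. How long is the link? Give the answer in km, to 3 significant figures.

d = s × t_prop = 2.3e+08 × 7.16e-06 = 1.65 km.

1.65 km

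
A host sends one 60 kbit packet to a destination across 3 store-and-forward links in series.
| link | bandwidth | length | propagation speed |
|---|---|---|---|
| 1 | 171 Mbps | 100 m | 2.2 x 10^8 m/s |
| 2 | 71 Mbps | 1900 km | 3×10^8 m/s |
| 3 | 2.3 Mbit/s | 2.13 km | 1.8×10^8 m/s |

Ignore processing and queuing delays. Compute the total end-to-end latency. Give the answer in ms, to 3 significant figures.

33.6 ms

L = 60000 bits.
Transmission delays (L/R per hop): 0.350877, 0.84507, 26.087 ms; sum = 27.2829 ms.
Propagation delays (d/s per hop): 0.000454545, 6.33333, 0.0118333 ms; sum = 6.34562 ms.
End-to-end = 33.6 ms.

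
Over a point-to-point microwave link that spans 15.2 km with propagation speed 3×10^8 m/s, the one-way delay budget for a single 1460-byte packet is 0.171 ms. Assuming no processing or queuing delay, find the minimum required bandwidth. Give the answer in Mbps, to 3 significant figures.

L = 11680 bits.
Propagation delay = 15200 / 300000000 = 0.0506667 ms.
Transmission budget = 0.171 − 0.0506667 = 0.120333 ms.
R ≥ L / t_tx = 11680 bits / 0.000120333 s = 97.1 Mbps.

97.1 Mbps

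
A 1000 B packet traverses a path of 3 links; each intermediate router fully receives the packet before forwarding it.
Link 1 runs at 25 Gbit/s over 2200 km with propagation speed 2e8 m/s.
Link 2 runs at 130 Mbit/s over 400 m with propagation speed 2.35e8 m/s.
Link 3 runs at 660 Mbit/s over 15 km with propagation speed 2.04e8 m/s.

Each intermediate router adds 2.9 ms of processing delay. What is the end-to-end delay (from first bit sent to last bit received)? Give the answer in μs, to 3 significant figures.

16900 μs

L = 1000 × 8 = 8000 bits.
Transmission delays (L/R per hop): 0.32, 61.5385, 12.1212 μs; sum = 73.9797 μs.
Propagation delays (d/s per hop): 11000, 1.70213, 73.5294 μs; sum = 11075.2 μs.
Processing at 2 router(s): 2 × 2.9 ms = 5800 μs.
End-to-end = 16900 μs.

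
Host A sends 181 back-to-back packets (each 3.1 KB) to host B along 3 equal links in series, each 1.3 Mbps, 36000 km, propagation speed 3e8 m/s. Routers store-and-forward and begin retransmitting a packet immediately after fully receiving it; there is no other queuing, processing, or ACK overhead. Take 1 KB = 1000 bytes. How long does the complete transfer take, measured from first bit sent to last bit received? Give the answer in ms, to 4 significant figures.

Per-hop transmission t_tx = L/R = 24800/1300000 = 19.0769 ms.
Per-hop propagation t_prop = 36000000/300000000 = 120 ms.
Pipeline fill: first packet needs 3·t_tx to clear all hops; remaining 180 packets each add one t_tx.
Total = (3+181-1)·t_tx + 3·t_prop = 183·19.0769 + 3·120 = 3851 ms.

3851 ms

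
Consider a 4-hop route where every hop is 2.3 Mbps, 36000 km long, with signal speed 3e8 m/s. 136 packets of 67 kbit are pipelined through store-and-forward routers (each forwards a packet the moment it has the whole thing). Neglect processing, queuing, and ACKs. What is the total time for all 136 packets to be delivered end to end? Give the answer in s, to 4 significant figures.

4.529 s

Per-hop transmission t_tx = L/R = 67000/2300000 = 0.0291304 s.
Per-hop propagation t_prop = 36000000/300000000 = 0.12 s.
Pipeline fill: first packet needs 4·t_tx to clear all hops; remaining 135 packets each add one t_tx.
Total = (4+136-1)·t_tx + 4·t_prop = 139·0.0291304 + 4·0.12 = 4.529 s.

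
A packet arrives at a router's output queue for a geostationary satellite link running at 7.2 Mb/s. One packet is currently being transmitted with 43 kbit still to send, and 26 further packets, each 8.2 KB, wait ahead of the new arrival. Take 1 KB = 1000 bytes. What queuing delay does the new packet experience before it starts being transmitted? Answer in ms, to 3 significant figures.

243 ms

Each queued packet: L/R = 65600/7200000 = 9.11111 ms.
26 queued → 236.889 ms.
Plus remaining 43000 bits of current packet: 5.97222 ms.
Queuing delay = 243 ms.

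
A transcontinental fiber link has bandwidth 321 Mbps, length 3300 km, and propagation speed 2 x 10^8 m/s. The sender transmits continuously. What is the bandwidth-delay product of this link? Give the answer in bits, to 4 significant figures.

5297000 bits

Propagation delay = 3300000 / 200000000 = 0.0165 s.
BDP = R × t_prop = 321000000 × 0.0165 = 5296500 bits.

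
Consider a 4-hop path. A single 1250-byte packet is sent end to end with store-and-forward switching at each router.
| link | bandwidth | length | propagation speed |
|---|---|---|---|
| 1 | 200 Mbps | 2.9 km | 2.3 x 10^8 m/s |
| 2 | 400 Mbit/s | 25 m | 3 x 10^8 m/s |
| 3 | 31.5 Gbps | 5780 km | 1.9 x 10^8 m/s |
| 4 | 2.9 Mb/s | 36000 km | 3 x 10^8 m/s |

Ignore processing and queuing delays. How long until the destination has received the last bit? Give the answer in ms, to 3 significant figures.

154 ms

L = 1250 × 8 = 10000 bits.
Transmission delays (L/R per hop): 0.05, 0.025, 0.00031746, 3.44828 ms; sum = 3.52359 ms.
Propagation delays (d/s per hop): 0.0126087, 8.33333e-05, 30.4211, 120 ms; sum = 150.434 ms.
End-to-end = 154 ms.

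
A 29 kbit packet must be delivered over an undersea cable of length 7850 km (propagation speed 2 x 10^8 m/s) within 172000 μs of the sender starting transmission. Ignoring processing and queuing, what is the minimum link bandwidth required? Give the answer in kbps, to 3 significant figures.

Propagation delay = 7850000 / 200000000 = 39250 μs.
Transmission budget = 172000 − 39250 = 132750 μs.
R ≥ L / t_tx = 29000 bits / 0.13275 s = 218 kbps.

218 kbps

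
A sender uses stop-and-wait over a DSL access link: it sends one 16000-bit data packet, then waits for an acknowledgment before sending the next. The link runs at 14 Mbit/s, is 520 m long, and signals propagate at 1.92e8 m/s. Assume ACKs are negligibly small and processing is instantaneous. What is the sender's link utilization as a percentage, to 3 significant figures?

t_tx = L/R = 16000/14000000 = 0.00114286 s.
t_prop = 520/192000000 = 2.70833e-06 s; RTT = 5.41667e-06 s.
Cycle = t_tx + RTT = 0.00114827 s.
Utilization = t_tx / cycle = 0.00114286/0.00114827 = 99.5 %.

99.5 %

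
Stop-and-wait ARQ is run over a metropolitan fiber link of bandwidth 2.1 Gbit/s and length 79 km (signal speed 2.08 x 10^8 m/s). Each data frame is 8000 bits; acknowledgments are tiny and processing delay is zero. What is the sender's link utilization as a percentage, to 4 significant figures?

0.4990 %

t_tx = L/R = 8000/2100000000 = 3.80952e-06 s.
t_prop = 79000/208000000 = 0.000379808 s; RTT = 0.000759615 s.
Cycle = t_tx + RTT = 0.000763425 s.
Utilization = t_tx / cycle = 3.80952e-06/0.000763425 = 0.4990 %.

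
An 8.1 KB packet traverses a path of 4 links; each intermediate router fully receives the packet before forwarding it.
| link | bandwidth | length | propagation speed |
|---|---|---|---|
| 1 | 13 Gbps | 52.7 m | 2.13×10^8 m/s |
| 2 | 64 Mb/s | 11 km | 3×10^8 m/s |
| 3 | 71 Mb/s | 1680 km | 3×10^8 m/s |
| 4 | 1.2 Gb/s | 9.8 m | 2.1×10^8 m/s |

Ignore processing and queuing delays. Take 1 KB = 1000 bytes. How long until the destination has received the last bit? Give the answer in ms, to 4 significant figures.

7.621 ms

L = 64800 bits.
Transmission delays (L/R per hop): 0.00498462, 1.0125, 0.912676, 0.054 ms; sum = 1.98416 ms.
Propagation delays (d/s per hop): 0.000247418, 0.0366667, 5.6, 4.66667e-05 ms; sum = 5.63696 ms.
End-to-end = 7.621 ms.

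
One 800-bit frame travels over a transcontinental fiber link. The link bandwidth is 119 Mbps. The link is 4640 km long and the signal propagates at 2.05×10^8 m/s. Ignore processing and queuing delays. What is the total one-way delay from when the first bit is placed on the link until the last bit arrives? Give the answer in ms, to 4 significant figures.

22.64 ms

Transmission delay = L/R = 800 / 119000000 = 0.00672269 ms.
Propagation delay = d/s = 4640000 m / 2.05e+08 m/s = 22.6341 ms.
Total = 22.64 ms.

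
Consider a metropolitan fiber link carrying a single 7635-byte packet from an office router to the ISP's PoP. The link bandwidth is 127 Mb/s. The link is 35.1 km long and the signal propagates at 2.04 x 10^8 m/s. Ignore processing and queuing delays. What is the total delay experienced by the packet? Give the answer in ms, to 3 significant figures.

0.653 ms

L = 7635 × 8 = 61080 bits.
Transmission delay = L/R = 61080 / 127000000 = 0.480945 ms.
Propagation delay = d/s = 35100 m / 204000000 m/s = 0.172059 ms.
Total = 0.653 ms.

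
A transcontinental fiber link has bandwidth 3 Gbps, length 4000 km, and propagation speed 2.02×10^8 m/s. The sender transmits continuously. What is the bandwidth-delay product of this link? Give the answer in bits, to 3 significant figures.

Propagation delay = 4000000 / 202000000 = 0.019802 s.
BDP = R × t_prop = 3000000000 × 0.019802 = 59405900 bits.

59400000 bits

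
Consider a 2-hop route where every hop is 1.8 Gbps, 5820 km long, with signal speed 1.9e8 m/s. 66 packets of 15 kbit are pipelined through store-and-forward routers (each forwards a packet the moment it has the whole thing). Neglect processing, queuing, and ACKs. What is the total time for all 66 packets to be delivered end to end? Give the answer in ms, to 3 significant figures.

Per-hop transmission t_tx = L/R = 15000/1800000000 = 0.00833333 ms.
Per-hop propagation t_prop = 5820000/190000000 = 30.6316 ms.
Pipeline fill: first packet needs 2·t_tx to clear all hops; remaining 65 packets each add one t_tx.
Total = (2+66-1)·t_tx + 2·t_prop = 67·0.00833333 + 2·30.6316 = 61.8 ms.

61.8 ms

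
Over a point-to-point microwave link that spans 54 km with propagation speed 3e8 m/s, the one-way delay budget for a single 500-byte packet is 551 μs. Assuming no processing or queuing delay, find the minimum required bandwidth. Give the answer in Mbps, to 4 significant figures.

L = 4000 bits.
Propagation delay = 54000 / 300000000 = 180 μs.
Transmission budget = 551 − 180 = 371 μs.
R ≥ L / t_tx = 4000 bits / 0.000371 s = 10.78 Mbps.

10.78 Mbps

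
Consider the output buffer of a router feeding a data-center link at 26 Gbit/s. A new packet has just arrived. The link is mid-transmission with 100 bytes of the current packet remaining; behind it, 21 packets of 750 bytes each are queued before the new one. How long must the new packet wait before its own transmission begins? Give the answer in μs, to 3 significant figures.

4.88 μs

Each queued packet: L/R = 6000/26000000000 = 0.230769 μs.
21 queued → 4.84615 μs.
Plus remaining 800 bits of current packet: 0.0307692 μs.
Queuing delay = 4.88 μs.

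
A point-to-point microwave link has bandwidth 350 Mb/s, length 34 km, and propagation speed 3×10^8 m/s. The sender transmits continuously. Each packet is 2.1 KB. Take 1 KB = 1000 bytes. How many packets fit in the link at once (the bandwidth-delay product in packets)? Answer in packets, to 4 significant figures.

Propagation delay = 34000 / 300000000 = 0.000113333 s.
BDP = R × t_prop = 350000000 × 0.000113333 = 39666.7 bits.
In packets of 16800 bits: 2.361 packets.

2.361 packets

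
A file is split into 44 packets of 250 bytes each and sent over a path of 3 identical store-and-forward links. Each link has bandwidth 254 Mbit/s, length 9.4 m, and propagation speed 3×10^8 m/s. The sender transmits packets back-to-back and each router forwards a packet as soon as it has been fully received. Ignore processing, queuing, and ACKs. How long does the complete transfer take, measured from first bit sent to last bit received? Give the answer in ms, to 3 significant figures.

0.362 ms

Per-hop transmission t_tx = L/R = 2000/254000000 = 0.00787402 ms.
Per-hop propagation t_prop = 9.4/300000000 = 3.13333e-05 ms.
Pipeline fill: first packet needs 3·t_tx to clear all hops; remaining 43 packets each add one t_tx.
Total = (3+44-1)·t_tx + 3·t_prop = 46·0.00787402 + 3·3.13333e-05 = 0.362 ms.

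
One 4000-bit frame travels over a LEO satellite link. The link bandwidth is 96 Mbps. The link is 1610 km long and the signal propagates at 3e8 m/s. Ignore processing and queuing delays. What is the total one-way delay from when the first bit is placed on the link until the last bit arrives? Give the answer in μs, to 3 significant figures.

5410 μs

Transmission delay = L/R = 4000 / 96000000 = 41.6667 μs.
Propagation delay = d/s = 1610000 m / 300000000 m/s = 5366.67 μs.
Total = 5410 μs.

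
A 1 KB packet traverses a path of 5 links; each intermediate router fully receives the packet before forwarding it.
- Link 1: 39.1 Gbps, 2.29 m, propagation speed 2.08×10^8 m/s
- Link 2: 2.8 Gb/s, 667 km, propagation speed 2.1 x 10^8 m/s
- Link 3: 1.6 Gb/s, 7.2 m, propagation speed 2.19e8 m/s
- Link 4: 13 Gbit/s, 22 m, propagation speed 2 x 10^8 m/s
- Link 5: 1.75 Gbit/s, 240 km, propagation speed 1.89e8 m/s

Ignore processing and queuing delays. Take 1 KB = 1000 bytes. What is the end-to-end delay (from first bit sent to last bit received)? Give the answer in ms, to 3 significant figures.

4.46 ms

L = 8000 bits.
Transmission delays (L/R per hop): 0.000204604, 0.00285714, 0.005, 0.000615385, 0.00457143 ms; sum = 0.0132486 ms.
Propagation delays (d/s per hop): 1.10096e-05, 3.17619, 3.28767e-05, 0.00011, 1.26984 ms; sum = 4.44619 ms.
End-to-end = 4.46 ms.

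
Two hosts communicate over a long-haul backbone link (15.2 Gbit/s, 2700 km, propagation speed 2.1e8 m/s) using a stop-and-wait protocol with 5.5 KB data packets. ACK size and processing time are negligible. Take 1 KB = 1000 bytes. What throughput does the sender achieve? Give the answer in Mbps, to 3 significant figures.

t_tx = L/R = 44000/15200000000 = 2.89474e-06 s.
t_prop = 2700000/210000000 = 0.0128571 s; RTT = 0.0257143 s.
Cycle = t_tx + RTT = 0.0257172 s.
Throughput = L / cycle = 44000 / 0.0257172 = 1.71 Mbps.

1.71 Mbps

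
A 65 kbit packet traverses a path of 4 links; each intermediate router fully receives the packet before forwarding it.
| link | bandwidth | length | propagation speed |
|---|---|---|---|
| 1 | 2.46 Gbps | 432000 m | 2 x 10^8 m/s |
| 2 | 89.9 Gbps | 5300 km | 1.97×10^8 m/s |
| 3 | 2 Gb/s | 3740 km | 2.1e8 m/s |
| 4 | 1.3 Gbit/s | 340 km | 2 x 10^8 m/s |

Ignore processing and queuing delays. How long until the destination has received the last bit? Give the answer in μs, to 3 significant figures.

L = 65000 bits.
Transmission delays (L/R per hop): 26.4228, 0.723026, 32.5, 50 μs; sum = 109.646 μs.
Propagation delays (d/s per hop): 2160, 26903.6, 17809.5, 1700 μs; sum = 48573.1 μs.
End-to-end = 48700 μs.

48700 μs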